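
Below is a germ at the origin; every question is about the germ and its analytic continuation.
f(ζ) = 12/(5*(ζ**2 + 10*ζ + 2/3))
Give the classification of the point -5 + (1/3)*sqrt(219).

The denominator factor ζ**2 + 10*ζ + 2/3 vanishes at -5 + (1/3)*sqrt(219) and appears to the power 1; the numerator there equals 12/5, nonzero, and no other factor vanishes.
Hence a pole whose order is the multiplicity, 1.

The point is a pole of order 1.


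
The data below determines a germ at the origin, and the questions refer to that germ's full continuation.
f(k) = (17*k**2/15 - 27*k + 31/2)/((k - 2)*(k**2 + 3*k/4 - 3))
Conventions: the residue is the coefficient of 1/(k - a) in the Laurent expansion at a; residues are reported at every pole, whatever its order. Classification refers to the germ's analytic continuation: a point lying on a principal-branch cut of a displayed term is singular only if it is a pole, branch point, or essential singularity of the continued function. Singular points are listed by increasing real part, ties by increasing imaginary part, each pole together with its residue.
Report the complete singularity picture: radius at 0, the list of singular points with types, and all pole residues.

Radius of convergence at 0: -3/8 + (1/8)*sqrt(201).
At -3/8 - (1/8)*sqrt(201): a pole of order 1; residue 184/25 - (237/1675)*sqrt(201).
At -3/8 + (1/8)*sqrt(201): a pole of order 1; residue 184/25 + (237/1675)*sqrt(201).
At 2: a pole of order 1; residue -1019/75.

Denominator factor (k - 2): pole of order 1 at 2, modulus 2.
Denominator factor (k**2 + 3*k/4 - 3): discriminant 201/16, real irrational roots -3/8 + (1/8)*sqrt(201) and -3/8 - (1/8)*sqrt(201); poles of order 1, moduli -3/8 + (1/8)*sqrt(201) and 3/8 + (1/8)*sqrt(201).
The radius of convergence is the smallest modulus among the singular points: -3/8 + (1/8)*sqrt(201).
The factor k**2 + 3*k/4 - 3 splits as (k - a)(k - a') with a = -3/8 - (1/8)*sqrt(201), a' = -3/8 + (1/8)*sqrt(201). At the order-1 pole a set g(k) = (k - a)*f(k) = [(17*k**2/15 - 27*k + 31/2)/(k - 2)] / (k - a').
Simple pole: residue = g(a) at a = -3/8 - (1/8)*sqrt(201), which is 184/25 - (237/1675)*sqrt(201).
The factor k**2 + 3*k/4 - 3 splits as (k - a)(k - a') with a = -3/8 + (1/8)*sqrt(201), a' = -3/8 - (1/8)*sqrt(201). At the order-1 pole a set g(k) = (k - a)*f(k) = [(17*k**2/15 - 27*k + 31/2)/(k - 2)] / (k - a').
Simple pole: residue = g(a) at a = -3/8 + (1/8)*sqrt(201), which is 184/25 + (237/1675)*sqrt(201).
At the order-1 pole 2 set g(k) = (k - (2))*f(k) = (17*k**2/15 - 27*k + 31/2)/(k**2 + 3*k/4 - 3).
Simple pole: residue = g(a) at a = 2, which is -1019/75.
List the singular points by increasing real part (a conjugate pair: the negative imaginary part first).


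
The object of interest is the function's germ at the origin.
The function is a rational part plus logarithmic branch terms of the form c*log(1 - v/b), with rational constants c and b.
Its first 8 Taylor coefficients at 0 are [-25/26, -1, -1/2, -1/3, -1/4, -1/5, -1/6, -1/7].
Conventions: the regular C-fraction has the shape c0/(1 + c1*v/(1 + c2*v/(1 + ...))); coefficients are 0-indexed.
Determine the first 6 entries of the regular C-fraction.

Taylor coefficients (read off): a_0 = -25/26, a_1 = -1, a_2 = -1/2, a_3 = -1/3, a_4 = -1/4, a_5 = -1/5.
c0 = a_0 = -25/26. Peel one level at a time: if S = 1 + c*v/S' with S'(0) = 1, then c is the v-coefficient of S and S' = c*v/(S - 1).
S_1 = c0/f = 1 + (-26/25)*v + (351/625)*v^2 + ...; c1 = -26/25.
S_2 = c1*v/(S_1 - 1) = 1 + (27/50)*v + (-1/12)*v^2 + ...; c2 = 27/50.
S_3 = c2*v/(S_2 - 1) = 1 + (25/162)*v + (1325/13122)*v^2 + ...; c3 = 25/162.
S_4 = c3*v/(S_3 - 1) = 1 + (-53/81)*v + (-1/15)*v^2 + ...; c4 = -53/81.
S_5 = c4*v/(S_4 - 1) = 1 + (-27/265)*v + ...; c5 = -27/265.

The regular C-fraction coefficients are [-25/26, -26/25, 27/50, 25/162, -53/81, -27/265].


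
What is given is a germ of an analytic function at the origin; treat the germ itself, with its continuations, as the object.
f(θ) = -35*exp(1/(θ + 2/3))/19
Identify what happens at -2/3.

The point is an essential singularity.

The exponent 1/(θ - (-2/3)) has a pole at -2/3, so exp(1/(θ - (-2/3))) takes every nonzero value near it: an essential singularity (not a pole of any order).


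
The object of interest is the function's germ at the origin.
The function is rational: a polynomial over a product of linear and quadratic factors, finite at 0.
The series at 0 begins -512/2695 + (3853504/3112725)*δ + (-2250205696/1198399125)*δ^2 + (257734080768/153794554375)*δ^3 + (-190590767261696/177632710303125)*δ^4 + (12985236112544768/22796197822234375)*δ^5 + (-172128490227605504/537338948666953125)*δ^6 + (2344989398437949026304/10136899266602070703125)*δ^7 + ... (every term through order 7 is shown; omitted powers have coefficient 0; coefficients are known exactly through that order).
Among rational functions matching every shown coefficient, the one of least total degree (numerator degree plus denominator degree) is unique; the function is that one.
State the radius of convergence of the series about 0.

No rational of total degree below 5 reproduces all 8 coefficients; solving the [1/4] Pade equations on them gives f(δ) = (23*δ/3 - 8/5)/((δ + 7/4)**2*(δ**2 + 8*δ/5 + 11/4)), whose expansion matches every shown term.
Denominator factor (δ + 7/4)^2: pole of order 2 at -7/4, modulus 7/4.
Denominator factor (δ**2 + 8*δ/5 + 11/4): discriminant -211/25, complex-conjugate roots (-4/5) + ((1/10)*sqrt(211))*i and (-4/5) - ((1/10)*sqrt(211))*i; poles of order 1, moduli (1/2)*sqrt(11) and (1/2)*sqrt(11).
The radius of convergence is the smallest modulus among the singular points: (1/2)*sqrt(11).

The radius of convergence is (1/2)*sqrt(11).


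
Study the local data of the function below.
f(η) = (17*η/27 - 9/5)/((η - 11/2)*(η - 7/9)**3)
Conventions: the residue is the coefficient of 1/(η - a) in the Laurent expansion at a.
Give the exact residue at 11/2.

At the order-1 pole 11/2 set g(η) = (η - (11/2))*f(η) = (17*η/27 - 9/5)/(η - 7/9)**3.
Simple pole: residue = g(a) at a = 11/2, which is 48492/3070625.

The residue is 48492/3070625.


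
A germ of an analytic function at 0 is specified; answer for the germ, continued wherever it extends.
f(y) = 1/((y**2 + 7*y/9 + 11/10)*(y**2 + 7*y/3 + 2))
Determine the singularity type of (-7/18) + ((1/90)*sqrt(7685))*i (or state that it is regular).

The denominator factor y**2 + 7*y/9 + 11/10 vanishes at (-7/18) + ((1/90)*sqrt(7685))*i and appears to the power 1; the numerator there equals 1, nonzero, and no other factor vanishes.
Hence a pole whose order is the multiplicity, 1.

The point is a pole of order 1.


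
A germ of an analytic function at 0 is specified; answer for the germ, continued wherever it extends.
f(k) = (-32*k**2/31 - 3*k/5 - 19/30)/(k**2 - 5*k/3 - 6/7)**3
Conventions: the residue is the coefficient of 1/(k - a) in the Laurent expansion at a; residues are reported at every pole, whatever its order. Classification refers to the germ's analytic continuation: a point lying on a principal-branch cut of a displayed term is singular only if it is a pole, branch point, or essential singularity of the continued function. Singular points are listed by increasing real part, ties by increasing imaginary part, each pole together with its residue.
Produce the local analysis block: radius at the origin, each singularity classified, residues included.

Radius of convergence at 0: -5/6 + (1/42)*sqrt(2737).
At 5/6 - (1/42)*sqrt(2737): a pole of order 3; residue (14576058/9265353005)*sqrt(2737).
At 5/6 + (1/42)*sqrt(2737): a pole of order 3; residue -(14576058/9265353005)*sqrt(2737).

Denominator factor (k**2 - 5*k/3 - 6/7)^3: discriminant 391/63, real irrational roots 5/6 + (1/42)*sqrt(2737) and 5/6 - (1/42)*sqrt(2737); poles of order 3, moduli 5/6 + (1/42)*sqrt(2737) and -5/6 + (1/42)*sqrt(2737).
The radius of convergence is the smallest modulus among the singular points: -5/6 + (1/42)*sqrt(2737).
The factor k**2 - 5*k/3 - 6/7 splits as (k - a)(k - a') with a = 5/6 - (1/42)*sqrt(2737), a' = 5/6 + (1/42)*sqrt(2737). At the order-3 pole a set g(k) = (k - a)^3*f(k) = [-32*k**2/31 - 3*k/5 - 19/30] / (k - a')^3.
Order-3 pole: residue = g''(a)/2; g''(5/6 - (1/42)*sqrt(2737)) = (29152116/9265353005)*sqrt(2737), so the residue is (14576058/9265353005)*sqrt(2737).
The factor k**2 - 5*k/3 - 6/7 splits as (k - a)(k - a') with a = 5/6 + (1/42)*sqrt(2737), a' = 5/6 - (1/42)*sqrt(2737). At the order-3 pole a set g(k) = (k - a)^3*f(k) = [-32*k**2/31 - 3*k/5 - 19/30] / (k - a')^3.
Order-3 pole: residue = g''(a)/2; g''(5/6 + (1/42)*sqrt(2737)) = -(29152116/9265353005)*sqrt(2737), so the residue is -(14576058/9265353005)*sqrt(2737).
List the singular points by increasing real part (a conjugate pair: the negative imaginary part first).


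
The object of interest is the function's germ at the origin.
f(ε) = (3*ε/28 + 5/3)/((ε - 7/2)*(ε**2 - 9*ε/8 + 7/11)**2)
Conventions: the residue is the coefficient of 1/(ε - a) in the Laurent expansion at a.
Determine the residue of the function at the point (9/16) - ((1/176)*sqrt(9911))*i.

The factor ε**2 - 9*ε/8 + 7/11 splits as (ε - a)(ε - a') with a = (9/16) - ((1/176)*sqrt(9911))*i, a' = (9/16) + ((1/176)*sqrt(9911))*i. At the order-2 pole a set g(ε) = (ε - a)^2*f(ε) = [(3*ε/28 + 5/3)/(ε - 7/2)] / (ε - a')^2.
Order-2 pole: residue = g'(a); g'((9/16) - ((1/176)*sqrt(9911))*i) = (-1936/151875) - ((7316340944/863045938125)*sqrt(9911))*i, so the residue is (-1936/151875) - ((7316340944/863045938125)*sqrt(9911))*i.

The residue is (-1936/151875) - ((7316340944/863045938125)*sqrt(9911))*i.


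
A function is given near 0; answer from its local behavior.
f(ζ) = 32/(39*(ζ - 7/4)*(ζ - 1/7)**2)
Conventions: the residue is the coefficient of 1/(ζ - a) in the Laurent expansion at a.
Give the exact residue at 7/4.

At the order-1 pole 7/4 set g(ζ) = (ζ - (7/4))*f(ζ) = 32/(39*(ζ - 1/7)**2).
Simple pole: residue = g(a) at a = 7/4, which is 25088/78975.

The residue is 25088/78975.


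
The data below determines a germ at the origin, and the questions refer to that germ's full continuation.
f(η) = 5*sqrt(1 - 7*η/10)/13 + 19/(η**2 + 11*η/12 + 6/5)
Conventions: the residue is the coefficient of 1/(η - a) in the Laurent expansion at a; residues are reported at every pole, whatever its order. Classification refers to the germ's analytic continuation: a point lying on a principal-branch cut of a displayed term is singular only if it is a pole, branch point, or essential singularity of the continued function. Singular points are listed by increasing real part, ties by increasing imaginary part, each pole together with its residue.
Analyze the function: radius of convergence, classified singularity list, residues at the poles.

Denominator factor (η**2 + 11*η/12 + 6/5): discriminant -2851/720, complex-conjugate roots (-11/24) + ((1/120)*sqrt(14255))*i and (-11/24) - ((1/120)*sqrt(14255))*i; poles of order 1, moduli (1/5)*sqrt(30) and (1/5)*sqrt(30).
Branch term (5/13)*sqrt(1 - η/(10/7)): its argument vanishes at η = 10/7, a square-root branch point, modulus 10/7.
The radius of convergence is the smallest modulus among the singular points: (1/5)*sqrt(30).
The branch term is analytic at (-11/24) - ((1/120)*sqrt(14255))*i and contributes nothing to the residue; only the rational part matters.
The factor η**2 + 11*η/12 + 6/5 splits as (η - a)(η - a') with a = (-11/24) - ((1/120)*sqrt(14255))*i, a' = (-11/24) + ((1/120)*sqrt(14255))*i. At the order-1 pole a set g(η) = (η - a)*(rational part) = [19] / (η - a').
Simple pole: residue = g(a) at a = (-11/24) - ((1/120)*sqrt(14255))*i, which is ((228/2851)*sqrt(14255))*i.
The branch term is analytic at (-11/24) + ((1/120)*sqrt(14255))*i and contributes nothing to the residue; only the rational part matters.
The factor η**2 + 11*η/12 + 6/5 splits as (η - a)(η - a') with a = (-11/24) + ((1/120)*sqrt(14255))*i, a' = (-11/24) - ((1/120)*sqrt(14255))*i. At the order-1 pole a set g(η) = (η - a)*(rational part) = [19] / (η - a').
Simple pole: residue = g(a) at a = (-11/24) + ((1/120)*sqrt(14255))*i, which is -((228/2851)*sqrt(14255))*i.
List the singular points by increasing real part (a conjugate pair: the negative imaginary part first).

Radius of convergence at 0: (1/5)*sqrt(30).
At (-11/24) - ((1/120)*sqrt(14255))*i: a pole of order 1; residue ((228/2851)*sqrt(14255))*i.
At (-11/24) + ((1/120)*sqrt(14255))*i: a pole of order 1; residue -((228/2851)*sqrt(14255))*i.
At 10/7: an algebraic (square-root) branch point.


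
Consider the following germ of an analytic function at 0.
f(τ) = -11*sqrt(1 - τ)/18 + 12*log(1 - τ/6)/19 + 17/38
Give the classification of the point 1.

The point is an algebraic (square-root) branch point.

The term (-11/18)*sqrt(1 - τ/(1)) has argument 1 - 1/(1) = 0 at 1: a square-root (algebraic, two-sheeted) branch point; the remaining terms are analytic or single-valued there.


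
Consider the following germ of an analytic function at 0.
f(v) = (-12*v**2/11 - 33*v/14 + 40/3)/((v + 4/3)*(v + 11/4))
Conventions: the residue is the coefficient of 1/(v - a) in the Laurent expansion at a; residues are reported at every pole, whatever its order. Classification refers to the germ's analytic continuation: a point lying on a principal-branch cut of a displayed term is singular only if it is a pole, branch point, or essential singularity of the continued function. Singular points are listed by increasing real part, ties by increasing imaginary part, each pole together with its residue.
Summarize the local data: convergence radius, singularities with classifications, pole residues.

Denominator factor (v + 4/3): pole of order 1 at -4/3, modulus 4/3.
Denominator factor (v + 11/4): pole of order 1 at -11/4, modulus 11/4.
The radius of convergence is the smallest modulus among the singular points: 4/3.
At the order-1 pole -11/4 set g(v) = (v - (-11/4))*f(v) = (-12*v**2/11 - 33*v/14 + 40/3)/(v + 4/3).
Simple pole: residue = g(a) at a = -11/4, which is -1943/238.
At the order-1 pole -4/3 set g(v) = (v - (-4/3))*f(v) = (-12*v**2/11 - 33*v/14 + 40/3)/(v + 11/4).
Simple pole: residue = g(a) at a = -4/3, which is 13432/1309.
List the singular points by increasing real part (a conjugate pair: the negative imaginary part first).

Radius of convergence at 0: 4/3.
At -11/4: a pole of order 1; residue -1943/238.
At -4/3: a pole of order 1; residue 13432/1309.


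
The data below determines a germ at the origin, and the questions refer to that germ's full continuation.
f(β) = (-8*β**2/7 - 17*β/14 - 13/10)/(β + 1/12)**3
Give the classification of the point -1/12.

The denominator factor β + 1/12 vanishes at -1/12 and appears to the power 3; the numerator there equals -3041/2520, nonzero, and no other factor vanishes.
Hence a pole whose order is the multiplicity, 3.

The point is a pole of order 3.


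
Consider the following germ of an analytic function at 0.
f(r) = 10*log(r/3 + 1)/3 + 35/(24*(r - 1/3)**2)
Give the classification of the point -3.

The point is a logarithmic branch point.

The term (10/3)*log(1 - r/(-3)) has argument 1 - -3/(-3) = 0 at -3: a logarithmic (infinitely-sheeted) branch point; the remaining terms are analytic or single-valued there.


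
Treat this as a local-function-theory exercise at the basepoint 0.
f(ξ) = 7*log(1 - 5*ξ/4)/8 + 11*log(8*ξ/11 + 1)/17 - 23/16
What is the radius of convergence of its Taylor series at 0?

Branch term (11/17)*log(1 - ξ/(-11/8)): its argument vanishes at ξ = -11/8, a logarithmic branch point, modulus 11/8.
Branch term (7/8)*log(1 - ξ/(4/5)): its argument vanishes at ξ = 4/5, a logarithmic branch point, modulus 4/5.
The radius of convergence is the smallest modulus among the singular points: 4/5.

The radius of convergence is 4/5.


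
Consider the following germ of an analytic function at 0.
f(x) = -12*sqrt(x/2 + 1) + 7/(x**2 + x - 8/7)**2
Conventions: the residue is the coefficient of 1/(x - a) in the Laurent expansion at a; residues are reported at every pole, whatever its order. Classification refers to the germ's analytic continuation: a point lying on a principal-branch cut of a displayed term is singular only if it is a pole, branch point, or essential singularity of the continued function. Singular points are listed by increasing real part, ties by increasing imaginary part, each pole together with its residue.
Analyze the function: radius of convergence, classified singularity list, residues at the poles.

Radius of convergence at 0: -1/2 + (1/14)*sqrt(273).
At -2: an algebraic (square-root) branch point.
At -1/2 - (1/14)*sqrt(273): a pole of order 2; residue (98/1521)*sqrt(273).
At -1/2 + (1/14)*sqrt(273): a pole of order 2; residue -(98/1521)*sqrt(273).

Denominator factor (x**2 + x - 8/7)^2: discriminant 39/7, real irrational roots -1/2 + (1/14)*sqrt(273) and -1/2 - (1/14)*sqrt(273); poles of order 2, moduli -1/2 + (1/14)*sqrt(273) and 1/2 + (1/14)*sqrt(273).
Branch term (-12)*sqrt(1 - x/(-2)): its argument vanishes at x = -2, a square-root branch point, modulus 2.
The radius of convergence is the smallest modulus among the singular points: -1/2 + (1/14)*sqrt(273).
The branch term is analytic at -1/2 - (1/14)*sqrt(273) and contributes nothing to the residue; only the rational part matters.
The factor x**2 + x - 8/7 splits as (x - a)(x - a') with a = -1/2 - (1/14)*sqrt(273), a' = -1/2 + (1/14)*sqrt(273). At the order-2 pole a set g(x) = (x - a)^2*(rational part) = [7] / (x - a')^2.
Order-2 pole: residue = g'(a); g'(-1/2 - (1/14)*sqrt(273)) = (98/1521)*sqrt(273), so the residue is (98/1521)*sqrt(273).
The branch term is analytic at -1/2 + (1/14)*sqrt(273) and contributes nothing to the residue; only the rational part matters.
The factor x**2 + x - 8/7 splits as (x - a)(x - a') with a = -1/2 + (1/14)*sqrt(273), a' = -1/2 - (1/14)*sqrt(273). At the order-2 pole a set g(x) = (x - a)^2*(rational part) = [7] / (x - a')^2.
Order-2 pole: residue = g'(a); g'(-1/2 + (1/14)*sqrt(273)) = -(98/1521)*sqrt(273), so the residue is -(98/1521)*sqrt(273).
List the singular points by increasing real part (a conjugate pair: the negative imaginary part first).


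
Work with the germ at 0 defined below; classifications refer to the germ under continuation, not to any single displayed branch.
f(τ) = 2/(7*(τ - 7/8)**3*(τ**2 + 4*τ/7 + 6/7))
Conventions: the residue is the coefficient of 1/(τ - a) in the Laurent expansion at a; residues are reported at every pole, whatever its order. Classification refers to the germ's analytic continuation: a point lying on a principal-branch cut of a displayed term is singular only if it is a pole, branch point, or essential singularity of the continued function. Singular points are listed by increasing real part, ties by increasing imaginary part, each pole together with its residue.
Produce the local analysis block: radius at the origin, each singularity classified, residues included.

Radius of convergence at 0: 7/8.
At (-2/7) - ((1/7)*sqrt(38))*i: a pole of order 1; residue (-41955328/860085351) + ((51101440/16341621669)*sqrt(38))*i.
At (-2/7) + ((1/7)*sqrt(38))*i: a pole of order 1; residue (-41955328/860085351) - ((51101440/16341621669)*sqrt(38))*i.
At 7/8: a pole of order 3; residue 83910656/860085351.

Denominator factor (τ - 7/8)^3: pole of order 3 at 7/8, modulus 7/8.
Denominator factor (τ**2 + 4*τ/7 + 6/7): discriminant -152/49, complex-conjugate roots (-2/7) + ((1/7)*sqrt(38))*i and (-2/7) - ((1/7)*sqrt(38))*i; poles of order 1, moduli (1/7)*sqrt(42) and (1/7)*sqrt(42).
The radius of convergence is the smallest modulus among the singular points: 7/8.
The factor τ**2 + 4*τ/7 + 6/7 splits as (τ - a)(τ - a') with a = (-2/7) - ((1/7)*sqrt(38))*i, a' = (-2/7) + ((1/7)*sqrt(38))*i. At the order-1 pole a set g(τ) = (τ - a)*f(τ) = [2/(7*(τ - 7/8)**3)] / (τ - a').
Simple pole: residue = g(a) at a = (-2/7) - ((1/7)*sqrt(38))*i, which is (-41955328/860085351) + ((51101440/16341621669)*sqrt(38))*i.
The factor τ**2 + 4*τ/7 + 6/7 splits as (τ - a)(τ - a') with a = (-2/7) + ((1/7)*sqrt(38))*i, a' = (-2/7) - ((1/7)*sqrt(38))*i. At the order-1 pole a set g(τ) = (τ - a)*f(τ) = [2/(7*(τ - 7/8)**3)] / (τ - a').
Simple pole: residue = g(a) at a = (-2/7) + ((1/7)*sqrt(38))*i, which is (-41955328/860085351) - ((51101440/16341621669)*sqrt(38))*i.
At the order-3 pole 7/8 set g(τ) = (τ - (7/8))^3*f(τ) = 2/(7*(τ**2 + 4*τ/7 + 6/7)).
Order-3 pole: residue = g''(a)/2; g''(7/8) = 167821312/860085351, so the residue is 83910656/860085351.
List the singular points by increasing real part (a conjugate pair: the negative imaginary part first).


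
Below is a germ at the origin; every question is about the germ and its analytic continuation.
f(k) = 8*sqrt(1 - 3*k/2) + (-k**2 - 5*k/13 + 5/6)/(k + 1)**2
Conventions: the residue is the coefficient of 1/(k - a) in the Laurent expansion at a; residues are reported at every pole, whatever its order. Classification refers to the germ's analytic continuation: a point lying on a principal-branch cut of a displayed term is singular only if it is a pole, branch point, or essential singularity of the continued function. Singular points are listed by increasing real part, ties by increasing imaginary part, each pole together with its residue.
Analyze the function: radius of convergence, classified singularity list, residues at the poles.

Denominator factor (k + 1)^2: pole of order 2 at -1, modulus 1.
Branch term (8)*sqrt(1 - k/(2/3)): its argument vanishes at k = 2/3, a square-root branch point, modulus 2/3.
The radius of convergence is the smallest modulus among the singular points: 2/3.
The branch term is analytic at -1 and contributes nothing to the residue; only the rational part matters.
At the order-2 pole -1 set g(k) = (k - (-1))^2*(rational part) = -k**2 - 5*k/13 + 5/6.
Order-2 pole: residue = g'(a); g'(-1) = 21/13, so the residue is 21/13.
List the singular points by increasing real part (a conjugate pair: the negative imaginary part first).

Radius of convergence at 0: 2/3.
At -1: a pole of order 2; residue 21/13.
At 2/3: an algebraic (square-root) branch point.


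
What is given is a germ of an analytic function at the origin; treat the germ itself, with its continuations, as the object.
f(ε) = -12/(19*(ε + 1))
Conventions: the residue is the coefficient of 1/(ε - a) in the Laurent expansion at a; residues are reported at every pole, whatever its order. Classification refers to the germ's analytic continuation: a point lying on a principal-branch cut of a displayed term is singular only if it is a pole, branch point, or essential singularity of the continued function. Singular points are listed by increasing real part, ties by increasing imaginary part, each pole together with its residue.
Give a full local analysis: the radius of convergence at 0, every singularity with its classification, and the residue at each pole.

Denominator factor (ε + 1): pole of order 1 at -1, modulus 1.
The radius of convergence is the smallest modulus among the singular points: 1.
At the order-1 pole -1 set g(ε) = (ε - (-1))*f(ε) = -12/19.
Simple pole: residue = g(a) at a = -1, which is -12/19.

Radius of convergence at 0: 1.
At -1: a pole of order 1; residue -12/19.


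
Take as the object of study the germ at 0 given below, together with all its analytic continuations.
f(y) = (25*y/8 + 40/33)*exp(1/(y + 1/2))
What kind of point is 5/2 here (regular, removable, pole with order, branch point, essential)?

The point is a regular point.

There is no denominator, hence no pole anywhere.
The essential point of exp(1/(y - (-1/2))) is -1/2, not 5/2.
So the germ continues analytically to 5/2.


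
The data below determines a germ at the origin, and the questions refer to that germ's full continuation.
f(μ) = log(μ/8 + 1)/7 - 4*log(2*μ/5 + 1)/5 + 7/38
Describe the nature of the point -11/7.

The point is a regular point.

There is no denominator, hence no pole anywhere.
Branch term log(1 - μ/(-8)): argument at -11/7 is 45/56, nonzero, so -11/7 is not its branch point (a point on a principal cut is still regular for the continued germ).
Branch term log(1 - μ/(-5/2)): argument at -11/7 is 13/35, nonzero, so -11/7 is not its branch point (a point on a principal cut is still regular for the continued germ).
So the germ continues analytically to -11/7.


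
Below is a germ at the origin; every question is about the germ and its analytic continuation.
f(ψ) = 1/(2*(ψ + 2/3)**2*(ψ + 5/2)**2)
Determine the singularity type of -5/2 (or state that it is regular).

The point is a pole of order 2.

The denominator factor ψ + 5/2 vanishes at -5/2 and appears to the power 2; the numerator there equals 1/2, nonzero, and no other factor vanishes.
Hence a pole whose order is the multiplicity, 2.


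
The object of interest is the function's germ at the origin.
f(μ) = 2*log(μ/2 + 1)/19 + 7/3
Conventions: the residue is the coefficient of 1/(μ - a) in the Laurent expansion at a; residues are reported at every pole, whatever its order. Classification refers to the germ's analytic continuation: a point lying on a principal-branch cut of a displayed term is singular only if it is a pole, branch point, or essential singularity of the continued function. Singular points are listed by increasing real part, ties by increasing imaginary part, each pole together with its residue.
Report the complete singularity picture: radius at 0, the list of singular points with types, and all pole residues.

Branch term (2/19)*log(1 - μ/(-2)): its argument vanishes at μ = -2, a logarithmic branch point, modulus 2.
The radius of convergence is the smallest modulus among the singular points: 2.

Radius of convergence at 0: 2.
At -2: a logarithmic branch point.


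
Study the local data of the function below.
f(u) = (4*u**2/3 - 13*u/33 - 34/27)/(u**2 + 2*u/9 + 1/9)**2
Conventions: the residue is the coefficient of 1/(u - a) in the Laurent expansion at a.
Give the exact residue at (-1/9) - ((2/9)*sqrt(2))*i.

The residue is -((8559/1408)*sqrt(2))*i.

The factor u**2 + 2*u/9 + 1/9 splits as (u - a)(u - a') with a = (-1/9) - ((2/9)*sqrt(2))*i, a' = (-1/9) + ((2/9)*sqrt(2))*i. At the order-2 pole a set g(u) = (u - a)^2*f(u) = [4*u**2/3 - 13*u/33 - 34/27] / (u - a')^2.
Order-2 pole: residue = g'(a); g'((-1/9) - ((2/9)*sqrt(2))*i) = -((8559/1408)*sqrt(2))*i, so the residue is -((8559/1408)*sqrt(2))*i.


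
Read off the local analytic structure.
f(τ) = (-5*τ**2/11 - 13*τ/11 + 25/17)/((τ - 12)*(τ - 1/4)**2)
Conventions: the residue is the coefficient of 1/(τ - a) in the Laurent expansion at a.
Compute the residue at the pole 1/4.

The residue is 981/8789.

At the order-2 pole 1/4 set g(τ) = (τ - (1/4))^2*f(τ) = (-5*τ**2/11 - 13*τ/11 + 25/17)/(τ - 12).
Order-2 pole: residue = g'(a); g'(1/4) = 981/8789, so the residue is 981/8789.


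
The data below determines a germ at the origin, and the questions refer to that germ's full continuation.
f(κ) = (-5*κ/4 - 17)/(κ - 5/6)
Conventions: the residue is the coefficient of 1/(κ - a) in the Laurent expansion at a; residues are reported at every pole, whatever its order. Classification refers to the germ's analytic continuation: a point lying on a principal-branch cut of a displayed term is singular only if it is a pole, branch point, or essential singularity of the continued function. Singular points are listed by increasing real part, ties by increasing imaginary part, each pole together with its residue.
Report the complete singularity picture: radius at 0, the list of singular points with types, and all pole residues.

Denominator factor (κ - 5/6): pole of order 1 at 5/6, modulus 5/6.
The radius of convergence is the smallest modulus among the singular points: 5/6.
At the order-1 pole 5/6 set g(κ) = (κ - (5/6))*f(κ) = -5*κ/4 - 17.
Simple pole: residue = g(a) at a = 5/6, which is -433/24.

Radius of convergence at 0: 5/6.
At 5/6: a pole of order 1; residue -433/24.


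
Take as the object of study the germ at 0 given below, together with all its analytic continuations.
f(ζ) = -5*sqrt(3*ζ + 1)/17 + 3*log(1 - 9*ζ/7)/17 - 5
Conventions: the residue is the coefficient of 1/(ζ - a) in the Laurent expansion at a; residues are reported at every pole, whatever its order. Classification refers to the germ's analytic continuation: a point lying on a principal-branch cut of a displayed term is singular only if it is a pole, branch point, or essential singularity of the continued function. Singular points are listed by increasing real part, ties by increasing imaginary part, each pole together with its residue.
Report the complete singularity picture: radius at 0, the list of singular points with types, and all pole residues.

Radius of convergence at 0: 1/3.
At -1/3: an algebraic (square-root) branch point.
At 7/9: a logarithmic branch point.

Branch term (-5/17)*sqrt(1 - ζ/(-1/3)): its argument vanishes at ζ = -1/3, a square-root branch point, modulus 1/3.
Branch term (3/17)*log(1 - ζ/(7/9)): its argument vanishes at ζ = 7/9, a logarithmic branch point, modulus 7/9.
The radius of convergence is the smallest modulus among the singular points: 1/3.
List the singular points by increasing real part (a conjugate pair: the negative imaginary part first).


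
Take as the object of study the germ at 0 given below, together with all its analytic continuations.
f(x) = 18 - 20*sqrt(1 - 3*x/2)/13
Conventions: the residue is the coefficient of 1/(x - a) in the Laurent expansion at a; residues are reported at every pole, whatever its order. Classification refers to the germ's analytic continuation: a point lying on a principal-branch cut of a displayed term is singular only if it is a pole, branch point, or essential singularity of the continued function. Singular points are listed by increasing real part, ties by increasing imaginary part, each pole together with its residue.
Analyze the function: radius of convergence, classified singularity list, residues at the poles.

Branch term (-20/13)*sqrt(1 - x/(2/3)): its argument vanishes at x = 2/3, a square-root branch point, modulus 2/3.
The radius of convergence is the smallest modulus among the singular points: 2/3.

Radius of convergence at 0: 2/3.
At 2/3: an algebraic (square-root) branch point.


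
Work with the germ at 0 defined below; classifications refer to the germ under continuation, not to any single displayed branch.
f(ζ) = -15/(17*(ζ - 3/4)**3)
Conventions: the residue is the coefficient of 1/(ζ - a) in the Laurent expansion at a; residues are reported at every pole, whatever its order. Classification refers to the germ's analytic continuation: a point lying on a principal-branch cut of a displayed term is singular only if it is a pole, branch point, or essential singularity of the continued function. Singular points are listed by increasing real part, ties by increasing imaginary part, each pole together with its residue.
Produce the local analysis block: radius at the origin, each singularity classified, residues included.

Radius of convergence at 0: 3/4.
At 3/4: a pole of order 3; residue 0.

Denominator factor (ζ - 3/4)^3: pole of order 3 at 3/4, modulus 3/4.
The radius of convergence is the smallest modulus among the singular points: 3/4.
At the order-3 pole 3/4 set g(ζ) = (ζ - (3/4))^3*f(ζ) = -15/17.
Order-3 pole: residue = g''(a)/2; g''(3/4) = 0, so the residue is 0.


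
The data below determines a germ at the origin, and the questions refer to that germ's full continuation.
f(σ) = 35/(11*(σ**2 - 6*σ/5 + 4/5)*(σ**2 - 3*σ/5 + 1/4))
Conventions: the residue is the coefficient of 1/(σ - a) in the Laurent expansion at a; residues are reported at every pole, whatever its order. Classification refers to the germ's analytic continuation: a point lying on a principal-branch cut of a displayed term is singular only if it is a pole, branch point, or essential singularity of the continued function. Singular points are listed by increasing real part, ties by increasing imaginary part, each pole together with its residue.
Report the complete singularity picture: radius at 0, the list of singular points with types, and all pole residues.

Denominator factor (σ**2 - 6*σ/5 + 4/5): discriminant -44/25, complex-conjugate roots (3/5) + ((1/5)*sqrt(11))*i and (3/5) - ((1/5)*sqrt(11))*i; poles of order 1, moduli (2/5)*sqrt(5) and (2/5)*sqrt(5).
Denominator factor (σ**2 - 3*σ/5 + 1/4): discriminant -16/25, complex-conjugate roots (3/10) + (2/5)*i and (3/10) - (2/5)*i; poles of order 1, moduli 1/2 and 1/2.
The radius of convergence is the smallest modulus among the singular points: 1/2.
The factor σ**2 - 3*σ/5 + 1/4 splits as (σ - a)(σ - a') with a = (3/10) - (2/5)*i, a' = (3/10) + (2/5)*i. At the order-1 pole a set g(σ) = (σ - a)*f(σ) = [35/(11*(σ**2 - 6*σ/5 + 4/5))] / (σ - a').
Simple pole: residue = g(a) at a = (3/10) - (2/5)*i, which is (21000/4279) + (32375/4279)*i.
The factor σ**2 - 3*σ/5 + 1/4 splits as (σ - a)(σ - a') with a = (3/10) + (2/5)*i, a' = (3/10) - (2/5)*i. At the order-1 pole a set g(σ) = (σ - a)*f(σ) = [35/(11*(σ**2 - 6*σ/5 + 4/5))] / (σ - a').
Simple pole: residue = g(a) at a = (3/10) + (2/5)*i, which is (21000/4279) - (32375/4279)*i.
The factor σ**2 - 6*σ/5 + 4/5 splits as (σ - a)(σ - a') with a = (3/5) - ((1/5)*sqrt(11))*i, a' = (3/5) + ((1/5)*sqrt(11))*i. At the order-1 pole a set g(σ) = (σ - a)*f(σ) = [35/(11*(σ**2 - 3*σ/5 + 1/4))] / (σ - a').
Simple pole: residue = g(a) at a = (3/5) - ((1/5)*sqrt(11))*i, which is (-21000/4279) - ((33250/47069)*sqrt(11))*i.
The factor σ**2 - 6*σ/5 + 4/5 splits as (σ - a)(σ - a') with a = (3/5) + ((1/5)*sqrt(11))*i, a' = (3/5) - ((1/5)*sqrt(11))*i. At the order-1 pole a set g(σ) = (σ - a)*f(σ) = [35/(11*(σ**2 - 3*σ/5 + 1/4))] / (σ - a').
Simple pole: residue = g(a) at a = (3/5) + ((1/5)*sqrt(11))*i, which is (-21000/4279) + ((33250/47069)*sqrt(11))*i.
List the singular points by increasing real part (a conjugate pair: the negative imaginary part first).

Radius of convergence at 0: 1/2.
At (3/10) - (2/5)*i: a pole of order 1; residue (21000/4279) + (32375/4279)*i.
At (3/10) + (2/5)*i: a pole of order 1; residue (21000/4279) - (32375/4279)*i.
At (3/5) - ((1/5)*sqrt(11))*i: a pole of order 1; residue (-21000/4279) - ((33250/47069)*sqrt(11))*i.
At (3/5) + ((1/5)*sqrt(11))*i: a pole of order 1; residue (-21000/4279) + ((33250/47069)*sqrt(11))*i.


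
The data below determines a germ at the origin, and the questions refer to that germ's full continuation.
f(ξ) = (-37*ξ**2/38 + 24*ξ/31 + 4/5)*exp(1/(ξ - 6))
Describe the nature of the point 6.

The point is an essential singularity.

The exponent 1/(ξ - (6)) has a pole at 6, so exp(1/(ξ - (6))) takes every nonzero value near it: an essential singularity (not a pole of any order).


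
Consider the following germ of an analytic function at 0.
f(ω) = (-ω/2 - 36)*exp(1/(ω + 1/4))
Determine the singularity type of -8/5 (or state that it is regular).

The point is a regular point.

There is no denominator, hence no pole anywhere.
The essential point of exp(1/(ω - (-1/4))) is -1/4, not -8/5.
So the germ continues analytically to -8/5.


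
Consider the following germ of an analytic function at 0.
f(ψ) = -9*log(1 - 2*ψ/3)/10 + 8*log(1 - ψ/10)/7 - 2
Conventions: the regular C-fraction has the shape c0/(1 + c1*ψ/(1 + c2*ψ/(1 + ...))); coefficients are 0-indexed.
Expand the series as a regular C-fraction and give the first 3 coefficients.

The regular C-fraction coefficients are [-2, 17/70, -9/14].

Taylor coefficients (expand at 0): a_0 = -2, a_1 = 17/35, a_2 = 34/175.
c0 = a_0 = -2. Peel one level at a time: if S = 1 + c*ψ/S' with S'(0) = 1, then c is the ψ-coefficient of S and S' = c*ψ/(S - 1).
S_1 = c0/f = 1 + (17/70)*ψ + (153/980)*ψ^2 + ...; c1 = 17/70.
S_2 = c1*ψ/(S_1 - 1) = 1 + (-9/14)*ψ + ...; c2 = -9/14.


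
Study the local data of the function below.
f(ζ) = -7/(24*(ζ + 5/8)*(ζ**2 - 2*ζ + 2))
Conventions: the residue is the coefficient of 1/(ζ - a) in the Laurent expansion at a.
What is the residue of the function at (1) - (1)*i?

The factor ζ**2 - 2*ζ + 2 splits as (ζ - a)(ζ - a') with a = (1) - (1)*i, a' = (1) + (1)*i. At the order-1 pole a set g(ζ) = (ζ - a)*f(ζ) = [-7/(24*(ζ + 5/8))] / (ζ - a').
Simple pole: residue = g(a) at a = (1) - (1)*i, which is (28/699) - (91/1398)*i.

The residue is (28/699) - (91/1398)*i.


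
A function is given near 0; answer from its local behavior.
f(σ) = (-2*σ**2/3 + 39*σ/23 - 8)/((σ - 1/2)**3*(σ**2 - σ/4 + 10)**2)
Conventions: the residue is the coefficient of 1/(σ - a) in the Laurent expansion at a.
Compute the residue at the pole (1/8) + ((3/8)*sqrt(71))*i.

The residue is (-271552/110008287) + ((313719872/554551774767)*sqrt(71))*i.

The factor σ**2 - σ/4 + 10 splits as (σ - a)(σ - a') with a = (1/8) + ((3/8)*sqrt(71))*i, a' = (1/8) - ((3/8)*sqrt(71))*i. At the order-2 pole a set g(σ) = (σ - a)^2*f(σ) = [(-2*σ**2/3 + 39*σ/23 - 8)/(σ - 1/2)**3] / (σ - a')^2.
Order-2 pole: residue = g'(a); g'((1/8) + ((3/8)*sqrt(71))*i) = (-271552/110008287) + ((313719872/554551774767)*sqrt(71))*i, so the residue is (-271552/110008287) + ((313719872/554551774767)*sqrt(71))*i.


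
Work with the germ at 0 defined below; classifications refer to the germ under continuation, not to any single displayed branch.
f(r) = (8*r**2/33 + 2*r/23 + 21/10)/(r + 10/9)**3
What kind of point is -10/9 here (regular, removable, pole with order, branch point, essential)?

The denominator factor r + 10/9 vanishes at -10/9 and appears to the power 3; the numerator there equals 1415659/614790, nonzero, and no other factor vanishes.
Hence a pole whose order is the multiplicity, 3.

The point is a pole of order 3.


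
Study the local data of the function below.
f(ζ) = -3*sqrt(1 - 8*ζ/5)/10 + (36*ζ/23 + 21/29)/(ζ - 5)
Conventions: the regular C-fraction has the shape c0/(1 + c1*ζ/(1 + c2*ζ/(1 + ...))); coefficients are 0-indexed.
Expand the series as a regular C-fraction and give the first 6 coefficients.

The regular C-fraction coefficients are [-129/290, -1134/4945, 1401541/2803815, -189664486/137012715, -178776234/1007418005, -138124282/252787315].

Taylor coefficients (expand at 0): a_0 = -129/290, a_1 = -1701/16675, a_2 = 2301/83375, a_3 = 26313/416875, a_4 = 154377/2084375, a_5 = 178149/2084375.
c0 = a_0 = -129/290. Peel one level at a time: if S = 1 + c*ζ/S' with S'(0) = 1, then c is the ζ-coefficient of S and S' = c*ζ/(S - 1).
S_1 = c0/f = 1 + (-1134/4945)*ζ + (2803082/24453025)*ζ^2 + ...; c1 = -1134/4945.
S_2 = c1*ζ/(S_1 - 1) = 1 + (1401541/2803815)*ζ + (5561446/8037225)*ζ^2 + ...; c2 = 1401541/2803815.
S_3 = c2*ζ/(S_2 - 1) = 1 + (-189664486/137012715)*ζ + (-14344349188/58392306025)*ζ^2 + ...; c3 = -189664486/137012715.
S_4 = c3*ζ/(S_3 - 1) = 1 + (-178776234/1007418005)*ζ + (-42132636/434514025)*ζ^2 + ...; c4 = -178776234/1007418005.
S_5 = c4*ζ/(S_4 - 1) = 1 + (-138124282/252787315)*ζ + ...; c5 = -138124282/252787315.


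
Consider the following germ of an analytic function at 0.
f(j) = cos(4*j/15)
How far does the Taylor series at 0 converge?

The factor cos(4*j/15) is entire and contributes no finite singular point.
The polynomial part has no poles.
No finite singular points: the Taylor series at 0 converges everywhere.

The radius of convergence is infinite.


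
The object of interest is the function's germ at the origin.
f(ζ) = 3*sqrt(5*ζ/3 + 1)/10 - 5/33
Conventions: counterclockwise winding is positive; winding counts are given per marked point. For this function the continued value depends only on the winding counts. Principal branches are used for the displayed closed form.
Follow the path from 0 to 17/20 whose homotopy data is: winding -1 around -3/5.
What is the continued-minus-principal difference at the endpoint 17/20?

Continued minus principal equals -(1/10)*sqrt(87).

The rational part is single-valued and drops out of the difference; each branch term changes only by its own monodromy.
(3/10)*sqrt(1 - ζ/(-3/5)): winding -1 is odd, the square root flips sign, contributing -2*(3/10)*sqrt(1 - (17/20)/(-3/5)) = -2*(3/10)*sqrt(29/12) = -(1/10)*sqrt(87).
Summing the contributions at ζ = 17/20 gives -(1/10)*sqrt(87).


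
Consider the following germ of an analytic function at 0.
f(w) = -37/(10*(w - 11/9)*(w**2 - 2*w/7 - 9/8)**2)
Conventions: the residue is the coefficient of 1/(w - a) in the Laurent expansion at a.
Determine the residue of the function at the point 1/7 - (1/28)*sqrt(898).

The factor w**2 - 2*w/7 - 9/8 splits as (w - a)(w - a') with a = 1/7 - (1/28)*sqrt(898), a' = 1/7 + (1/28)*sqrt(898). At the order-2 pole a set g(w) = (w - a)^2*f(w) = [-37/(10*(w - 11/9))] / (w - a')^2.
Order-2 pole: residue = g'(a); g'(1/7 - (1/28)*sqrt(898)) = 190321488/39605 - (256050019008/1596881521)*sqrt(898), so the residue is 190321488/39605 - (256050019008/1596881521)*sqrt(898).

The residue is 190321488/39605 - (256050019008/1596881521)*sqrt(898).
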